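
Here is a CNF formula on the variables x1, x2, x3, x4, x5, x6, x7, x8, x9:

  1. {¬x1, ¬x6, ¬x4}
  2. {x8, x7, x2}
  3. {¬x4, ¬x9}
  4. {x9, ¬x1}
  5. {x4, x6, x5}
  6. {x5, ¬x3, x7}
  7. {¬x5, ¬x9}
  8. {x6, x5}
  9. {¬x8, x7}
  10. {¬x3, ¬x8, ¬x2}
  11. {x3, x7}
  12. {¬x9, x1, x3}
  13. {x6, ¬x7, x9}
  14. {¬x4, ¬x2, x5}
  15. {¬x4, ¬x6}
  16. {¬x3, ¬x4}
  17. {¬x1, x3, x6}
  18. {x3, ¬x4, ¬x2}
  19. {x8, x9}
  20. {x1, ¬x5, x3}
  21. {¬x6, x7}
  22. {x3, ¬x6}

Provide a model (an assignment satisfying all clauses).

Set x1 = True and propagate.
  then x9 is forced to True.
  then x4 is forced to False.
  then x5 is forced to False.
  then x6 is forced to True.
  then x7 is forced to True.
  then x3 is forced to True.
The remaining clauses are satisfied by x2 = True, x8 = False.
Every clause has at least one true literal under this assignment.

x1=1, x2=1, x3=1, x4=0, x5=0, x6=1, x7=1, x8=0, x9=1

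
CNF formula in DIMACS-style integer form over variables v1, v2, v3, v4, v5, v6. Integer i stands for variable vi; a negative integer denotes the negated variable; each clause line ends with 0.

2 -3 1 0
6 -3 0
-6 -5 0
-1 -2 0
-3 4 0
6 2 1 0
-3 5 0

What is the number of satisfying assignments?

Case analysis on v3 and v1:
  v3=T, v1=T: a clause becomes empty — 0.
  v3=T, v1=F: a clause becomes empty — 0.
  v3=F, v1=T: v4 free; 3 ways for (v2,v5,v6) × 2^1 = 6.
  v3=F, v1=F: v4 free; 4 ways for (v2,v5,v6) × 2^1 = 8.
Total: 0 + 0 + 6 + 8 = 14.

14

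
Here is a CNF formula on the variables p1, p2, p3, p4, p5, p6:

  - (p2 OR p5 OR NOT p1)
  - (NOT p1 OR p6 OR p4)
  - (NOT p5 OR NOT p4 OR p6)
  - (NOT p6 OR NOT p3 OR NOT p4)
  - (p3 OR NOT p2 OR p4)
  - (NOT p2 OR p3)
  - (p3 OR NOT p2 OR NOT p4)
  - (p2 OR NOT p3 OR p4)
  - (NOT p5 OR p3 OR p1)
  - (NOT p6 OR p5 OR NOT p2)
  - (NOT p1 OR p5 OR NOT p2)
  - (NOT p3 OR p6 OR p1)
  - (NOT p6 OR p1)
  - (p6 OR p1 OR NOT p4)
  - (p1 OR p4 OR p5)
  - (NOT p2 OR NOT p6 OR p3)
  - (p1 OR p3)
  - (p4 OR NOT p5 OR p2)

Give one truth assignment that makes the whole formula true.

p1 = T, p2 = T, p3 = T, p4 = F, p5 = T, p6 = T

Branch on p1: take p1 = True.
Try p2 = True.
  then p3 is forced to True.
  then p5 is forced to True.
The remaining clauses are satisfied by p4 = False, p6 = True.
Every clause has at least one true literal under this assignment.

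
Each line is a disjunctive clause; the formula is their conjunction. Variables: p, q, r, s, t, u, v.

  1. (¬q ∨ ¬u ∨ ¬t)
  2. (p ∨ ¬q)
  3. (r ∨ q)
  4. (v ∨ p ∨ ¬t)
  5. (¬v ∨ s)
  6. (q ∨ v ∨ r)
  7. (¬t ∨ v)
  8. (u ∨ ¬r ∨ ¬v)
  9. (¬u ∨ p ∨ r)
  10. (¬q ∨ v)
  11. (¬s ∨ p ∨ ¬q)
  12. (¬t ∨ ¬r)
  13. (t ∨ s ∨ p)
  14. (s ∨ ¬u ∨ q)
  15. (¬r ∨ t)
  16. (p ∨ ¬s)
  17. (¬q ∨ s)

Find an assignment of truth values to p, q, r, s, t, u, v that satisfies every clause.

Pure literal: p appears only positively; assign p = True.
Branch on q: take q = True.
  then v is forced to True.
  then s is forced to True.
Branch on r: take r = False.
Branch on t: take t = True.
  then u is forced to False.
Check each clause:
  1. (¬t ∨ ¬q ∨ ¬u) — ¬u is true.
  2. (¬q ∨ p) — p is true.
  3. (r ∨ q) — q is true.
  4. (p ∨ v ∨ ¬t) — p is true.
  5. (s ∨ ¬v) — s is true.
  6. (v ∨ r ∨ q) — q is true.
  7. (v ∨ ¬t) — v is true.
  8. (u ∨ ¬r ∨ ¬v) — ¬r is true.
  9. (¬u ∨ r ∨ p) — p is true.
  10. (¬q ∨ v) — v is true.
  11. (¬q ∨ ¬s ∨ p) — p is true.
  12. (¬t ∨ ¬r) — ¬r is true.
  13. (s ∨ t ∨ p) — p is true.
  14. (s ∨ q ∨ ¬u) — ¬u is true.
  15. (¬r ∨ t) — ¬r is true.
  16. (¬s ∨ p) — p is true.
  17. (¬q ∨ s) — s is true.

p=True, q=True, r=False, s=True, t=True, u=False, v=True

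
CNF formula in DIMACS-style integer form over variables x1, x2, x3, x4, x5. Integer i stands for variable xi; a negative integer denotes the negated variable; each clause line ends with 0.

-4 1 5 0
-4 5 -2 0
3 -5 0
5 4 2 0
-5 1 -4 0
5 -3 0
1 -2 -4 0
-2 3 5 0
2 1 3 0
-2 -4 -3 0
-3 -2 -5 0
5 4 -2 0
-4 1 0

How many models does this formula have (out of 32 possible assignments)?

4

The models are:
  x1=F x2=F x3=T x4=F x5=T
  x1=T x2=F x3=F x4=T x5=F
  x1=T x2=F x3=T x4=F x5=T
  x1=T x2=F x3=T x4=T x5=T
Count: 4.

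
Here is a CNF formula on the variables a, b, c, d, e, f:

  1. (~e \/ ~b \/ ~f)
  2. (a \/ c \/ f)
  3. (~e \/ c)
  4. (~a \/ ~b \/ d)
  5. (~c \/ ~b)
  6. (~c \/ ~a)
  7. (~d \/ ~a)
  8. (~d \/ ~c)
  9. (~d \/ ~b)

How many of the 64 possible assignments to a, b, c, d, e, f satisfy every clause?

9

Split on c, then a.
  c=T, a=T: a clause becomes empty — 0.
  c=T, a=F: remaining (b,d,e,f) ∈ {(F,F,F,F); (F,F,F,T); (F,F,T,F); (F,F,T,T)} — 4.
  c=F, a=T: remaining (b,d,e,f) ∈ {(F,F,F,F); (F,F,F,T)} — 2.
  c=F, a=F: remaining (b,d,e,f) ∈ {(F,F,F,T); (F,T,F,T); (T,F,F,T)} — 3.
Total: 0 + 4 + 2 + 3 = 9.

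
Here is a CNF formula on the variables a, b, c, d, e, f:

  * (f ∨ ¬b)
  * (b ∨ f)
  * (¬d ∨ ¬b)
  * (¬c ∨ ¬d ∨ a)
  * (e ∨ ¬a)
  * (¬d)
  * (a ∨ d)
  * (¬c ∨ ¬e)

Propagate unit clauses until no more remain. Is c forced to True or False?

False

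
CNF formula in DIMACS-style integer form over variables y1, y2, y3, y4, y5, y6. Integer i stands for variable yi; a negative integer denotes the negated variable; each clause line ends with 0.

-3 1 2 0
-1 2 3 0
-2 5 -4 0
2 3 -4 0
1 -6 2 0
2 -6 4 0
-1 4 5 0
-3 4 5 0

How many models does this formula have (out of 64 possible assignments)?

25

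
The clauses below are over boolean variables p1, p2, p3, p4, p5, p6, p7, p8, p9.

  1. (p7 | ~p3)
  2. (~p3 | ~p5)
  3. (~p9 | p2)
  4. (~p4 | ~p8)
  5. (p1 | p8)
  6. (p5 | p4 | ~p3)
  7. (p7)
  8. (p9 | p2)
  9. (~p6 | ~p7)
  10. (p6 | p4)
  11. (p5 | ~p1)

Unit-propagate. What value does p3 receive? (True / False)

False

(p7) is a unit clause: p7 = True.
In (~p6 | ~p7), ~p7 is now false; ~p6 must hold, so p6 = False.
From (p4 | p6) and p6 = False: p4 = True.
From (~p4 | ~p8) and p4 = True: p8 = False.
From (p1 | p8) and p8 = False: p1 = True.
From (p5 | ~p1) and p1 = True: p5 = True.
(~p5 | ~p3) with p5 = True leaves only ~p3, so p3 = False.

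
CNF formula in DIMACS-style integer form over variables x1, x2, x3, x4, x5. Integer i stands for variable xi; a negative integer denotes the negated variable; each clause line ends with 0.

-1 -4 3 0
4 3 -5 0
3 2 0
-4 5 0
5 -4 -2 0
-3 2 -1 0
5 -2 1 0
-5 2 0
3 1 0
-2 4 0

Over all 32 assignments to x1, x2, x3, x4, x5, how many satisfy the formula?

The models are:
  x1=0 x2=0 x3=1 x4=0 x5=0
  x1=0 x2=1 x3=1 x4=1 x5=1
  x1=1 x2=1 x3=1 x4=1 x5=1
Count: 3.

3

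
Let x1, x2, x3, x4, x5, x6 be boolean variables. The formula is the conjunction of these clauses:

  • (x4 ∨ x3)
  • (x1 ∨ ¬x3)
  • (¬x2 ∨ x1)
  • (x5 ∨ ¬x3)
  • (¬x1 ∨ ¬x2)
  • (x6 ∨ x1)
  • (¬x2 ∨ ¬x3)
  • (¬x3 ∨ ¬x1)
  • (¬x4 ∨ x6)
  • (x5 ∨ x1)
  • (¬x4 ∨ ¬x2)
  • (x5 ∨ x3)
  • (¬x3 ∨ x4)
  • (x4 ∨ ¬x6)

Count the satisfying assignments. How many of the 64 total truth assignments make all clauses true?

2

Satisfying assignments:
  x1=F x2=F x3=F x4=T x5=T x6=T
  x1=T x2=F x3=F x4=T x5=T x6=T
Count: 2.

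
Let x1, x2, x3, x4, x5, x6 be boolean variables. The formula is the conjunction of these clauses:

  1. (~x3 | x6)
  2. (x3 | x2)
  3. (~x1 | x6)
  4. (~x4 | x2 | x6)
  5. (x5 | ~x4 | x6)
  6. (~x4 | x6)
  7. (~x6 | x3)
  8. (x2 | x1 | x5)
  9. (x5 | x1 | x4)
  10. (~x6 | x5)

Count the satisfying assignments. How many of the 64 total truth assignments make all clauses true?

Case analysis on x6 and x4:
  x6=T, x4=T: remaining (x1,x2,x3,x5) ∈ {(F,F,T,T); (F,T,T,T); (T,F,T,T); (T,T,T,T)} — 4.
  x6=T, x4=F: remaining (x1,x2,x3,x5) ∈ {(F,F,T,T); (F,T,T,T); (T,F,T,T); (T,T,T,T)} — 4.
  x6=F, x4=T: a clause becomes empty — 0.
  x6=F, x4=F: remaining (x1,x2,x3,x5) ∈ {(F,T,F,T)} — 1.
Total: 4 + 4 + 0 + 1 = 9.

9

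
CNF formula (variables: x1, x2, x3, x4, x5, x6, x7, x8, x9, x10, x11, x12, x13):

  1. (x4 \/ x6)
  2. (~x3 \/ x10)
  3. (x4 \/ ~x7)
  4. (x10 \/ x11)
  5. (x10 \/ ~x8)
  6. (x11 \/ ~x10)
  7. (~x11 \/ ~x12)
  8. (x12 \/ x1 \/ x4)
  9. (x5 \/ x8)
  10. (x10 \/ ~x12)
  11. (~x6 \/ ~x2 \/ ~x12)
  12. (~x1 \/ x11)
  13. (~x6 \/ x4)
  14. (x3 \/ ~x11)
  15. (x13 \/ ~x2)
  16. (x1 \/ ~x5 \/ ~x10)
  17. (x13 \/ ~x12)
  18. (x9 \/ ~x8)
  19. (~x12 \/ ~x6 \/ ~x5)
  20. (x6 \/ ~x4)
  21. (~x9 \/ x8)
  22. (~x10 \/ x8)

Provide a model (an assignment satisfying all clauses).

Pure literal: x2 appears only negated; assign x2 = False.
Pure literal: x13 appears only positively; assign x13 = True.
Set x1 = False and propagate.
Set x3 = True and propagate.
  then x10 is forced to True.
  then x11 is forced to True.
  then x12 is forced to False.
  then x4 is forced to True.
  then x5 is forced to False.
  then x8 is forced to True.
  then x9 is forced to True.
  then x6 is forced to True.
x7 is now unconstrained; take x7 = True.
Every clause has at least one true literal under this assignment.
Check each clause:
  1. (x4 \/ x6) — x4 is true.
  2. (x10 \/ ~x3) — x10 is true.
  3. (~x7 \/ x4) — x4 is true.
  4. (x11 \/ x10) — x10 is true.
  5. (x10 \/ ~x8) — x10 is true.
  6. (x11 \/ ~x10) — x11 is true.
  7. (~x12 \/ ~x11) — ~x12 is true.
  8. (x4 \/ x1 \/ x12) — x4 is true.
  9. (x8 \/ x5) — x8 is true.
  10. (x10 \/ ~x12) — x10 is true.
  11. (~x6 \/ ~x2 \/ ~x12) — ~x12 is true.
  12. (x11 \/ ~x1) — x11 is true.
  13. (x4 \/ ~x6) — x4 is true.
  14. (~x11 \/ x3) — x3 is true.
  15. (x13 \/ ~x2) — x13 is true.
  16. (~x10 \/ ~x5 \/ x1) — ~x5 is true.
  17. (x13 \/ ~x12) — ~x12 is true.
  18. (x9 \/ ~x8) — x9 is true.
  19. (~x6 \/ ~x5 \/ ~x12) — ~x5 is true.
  20. (x6 \/ ~x4) — x6 is true.
  21. (x8 \/ ~x9) — x8 is true.
  22. (~x10 \/ x8) — x8 is true.

x1 = False, x2 = False, x3 = True, x4 = True, x5 = False, x6 = True, x7 = True, x8 = True, x9 = True, x10 = True, x11 = True, x12 = False, x13 = True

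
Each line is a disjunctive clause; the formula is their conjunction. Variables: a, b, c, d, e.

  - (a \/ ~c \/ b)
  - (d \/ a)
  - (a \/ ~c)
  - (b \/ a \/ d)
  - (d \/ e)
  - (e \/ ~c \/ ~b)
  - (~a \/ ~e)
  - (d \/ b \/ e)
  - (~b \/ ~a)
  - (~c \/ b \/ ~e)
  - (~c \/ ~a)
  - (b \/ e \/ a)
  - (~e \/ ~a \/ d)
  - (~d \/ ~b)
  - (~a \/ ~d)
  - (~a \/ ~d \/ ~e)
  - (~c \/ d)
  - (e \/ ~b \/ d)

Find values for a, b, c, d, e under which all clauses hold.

c occurs only negated in the remaining clauses — set c = False.
Set a = False and propagate.
  then d is forced to True.
  then b is forced to False.
  then e is forced to True.
Check each clause:
  1. (a \/ b \/ ~c) — ~c is true.
  2. (d \/ a) — d is true.
  3. (a \/ ~c) — ~c is true.
  4. (a \/ d \/ b) — d is true.
  5. (e \/ d) — d is true.
  6. (~c \/ ~b \/ e) — e is true.
  7. (~e \/ ~a) — ~a is true.
  8. (d \/ b \/ e) — d is true.
  9. (~b \/ ~a) — ~a is true.
  10. (~e \/ b \/ ~c) — ~c is true.
  11. (~c \/ ~a) — ~c is true.
  12. (a \/ e \/ b) — e is true.
  13. (~e \/ d \/ ~a) — d is true.
  14. (~d \/ ~b) — ~b is true.
  15. (~a \/ ~d) — ~a is true.
  16. (~d \/ ~e \/ ~a) — ~a is true.
  17. (~c \/ d) — d is true.
  18. (d \/ ~b \/ e) — d is true.

a = 0  b = 0  c = 0  d = 1  e = 1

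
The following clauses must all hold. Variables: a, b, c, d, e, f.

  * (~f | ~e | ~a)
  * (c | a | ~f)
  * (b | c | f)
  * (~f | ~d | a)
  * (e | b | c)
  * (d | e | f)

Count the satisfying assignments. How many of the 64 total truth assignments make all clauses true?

Split on f, then a.
  f=1, a=1: d free; 3 ways for (b,c,e) × 2^1 = 6.
  f=1, a=0: remaining (b,c,d,e) ∈ {(0,1,0,0); (0,1,0,1); (1,1,0,0); (1,1,0,1)} — 4.
  f=0, a=1: 9 of the 16 assignments to (b,c,d,e) work.
  f=0, a=0: 9 of the 16 assignments to (b,c,d,e) work.
Total: 6 + 4 + 9 + 9 = 28.

28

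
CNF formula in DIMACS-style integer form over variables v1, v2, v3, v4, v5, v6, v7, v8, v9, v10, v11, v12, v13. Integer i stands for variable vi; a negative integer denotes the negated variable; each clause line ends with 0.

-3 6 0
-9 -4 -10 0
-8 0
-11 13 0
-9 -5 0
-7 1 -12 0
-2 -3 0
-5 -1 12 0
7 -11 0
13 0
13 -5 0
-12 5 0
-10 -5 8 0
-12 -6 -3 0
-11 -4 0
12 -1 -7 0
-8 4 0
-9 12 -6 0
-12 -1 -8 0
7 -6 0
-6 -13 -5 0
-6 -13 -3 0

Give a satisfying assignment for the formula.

v1=False, v2=True, v3=False, v4=False, v5=True, v6=False, v7=False, v8=False, v9=False, v10=False, v11=False, v12=True, v13=True

The clause (!v8) is unit: v8 must be False.
The clause (v13) is unit: v13 must be True.
v3 occurs only negated in the remaining clauses — set v3 = False.
v4 occurs only negated in the remaining clauses — set v4 = False.
Set v1 = False and propagate.
Try v5 = True.
  then v9 is forced to False.
  then v10 is forced to False.
  then v6 is forced to False.
Try v7 = False.
  then v11 is forced to False.
v2, v12 are now unconstrained; take v2 = True, v12 = True.
Every clause has at least one true literal under this assignment.
Check each clause:
  1. (v6 || !v3) — !v3 is true.
  2. (!v10 || !v9 || !v4) — !v4 is true.
  3. (!v8) — !v8 is true.
  4. (!v11 || v13) — !v11 is true.
  5. (!v9 || !v5) — !v9 is true.
  6. (!v7 || v1 || !v12) — !v7 is true.
  7. (!v2 || !v3) — !v3 is true.
  8. (!v1 || v12 || !v5) — v12 is true.
  9. (v7 || !v11) — !v11 is true.
  10. (v13) — v13 is true.
  11. (v13 || !v5) — v13 is true.
  12. (!v12 || v5) — v5 is true.
  13. (!v10 || v8 || !v5) — !v10 is true.
  14. (!v3 || !v6 || !v12) — !v6 is true.
  15. (!v11 || !v4) — !v4 is true.
  16. (v12 || !v1 || !v7) — !v7 is true.
  17. (!v8 || v4) — !v8 is true.
  18. (!v6 || !v9 || v12) — !v6 is true.
  19. (!v1 || !v12 || !v8) — !v8 is true.
  20. (!v6 || v7) — !v6 is true.
  21. (!v6 || !v5 || !v13) — !v6 is true.
  22. (!v6 || !v13 || !v3) — !v6 is true.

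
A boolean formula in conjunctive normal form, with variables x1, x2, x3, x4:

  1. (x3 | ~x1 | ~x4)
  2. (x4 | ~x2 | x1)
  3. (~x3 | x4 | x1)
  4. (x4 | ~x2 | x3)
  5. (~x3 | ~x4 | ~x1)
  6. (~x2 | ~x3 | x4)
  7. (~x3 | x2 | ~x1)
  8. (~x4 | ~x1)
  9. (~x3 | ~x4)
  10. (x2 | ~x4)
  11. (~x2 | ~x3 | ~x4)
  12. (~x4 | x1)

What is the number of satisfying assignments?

2

Satisfying assignments:
  x1=F x2=F x3=F x4=F
  x1=T x2=F x3=F x4=F
Count: 2.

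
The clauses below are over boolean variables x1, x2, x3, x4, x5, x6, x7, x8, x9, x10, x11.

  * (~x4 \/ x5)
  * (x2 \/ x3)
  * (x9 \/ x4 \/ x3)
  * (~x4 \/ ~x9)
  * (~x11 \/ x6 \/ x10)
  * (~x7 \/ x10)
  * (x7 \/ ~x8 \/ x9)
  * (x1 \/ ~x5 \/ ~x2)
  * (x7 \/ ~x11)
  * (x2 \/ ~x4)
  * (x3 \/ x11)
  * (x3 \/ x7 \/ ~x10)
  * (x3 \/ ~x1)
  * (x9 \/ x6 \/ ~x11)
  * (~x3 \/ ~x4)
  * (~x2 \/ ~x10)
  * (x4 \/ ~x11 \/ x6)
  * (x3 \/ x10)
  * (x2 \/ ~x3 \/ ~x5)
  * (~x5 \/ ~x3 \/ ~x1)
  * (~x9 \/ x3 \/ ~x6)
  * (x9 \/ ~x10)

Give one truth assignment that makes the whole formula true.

x8 occurs only negated in the remaining clauses — set x8 = False.
Branch on x1: take x1 = True.
  then x3 is forced to True.
  then x4 is forced to False.
  then x5 is forced to False.
Try x2 = True.
  then x10 is forced to False.
  then x7 is forced to False.
  then x11 is forced to False.
x6, x9 are now unconstrained; take x6 = True, x9 = True.
Every clause has at least one true literal under this assignment.

x1 = T, x2 = T, x3 = T, x4 = F, x5 = F, x6 = T, x7 = F, x8 = F, x9 = T, x10 = F, x11 = F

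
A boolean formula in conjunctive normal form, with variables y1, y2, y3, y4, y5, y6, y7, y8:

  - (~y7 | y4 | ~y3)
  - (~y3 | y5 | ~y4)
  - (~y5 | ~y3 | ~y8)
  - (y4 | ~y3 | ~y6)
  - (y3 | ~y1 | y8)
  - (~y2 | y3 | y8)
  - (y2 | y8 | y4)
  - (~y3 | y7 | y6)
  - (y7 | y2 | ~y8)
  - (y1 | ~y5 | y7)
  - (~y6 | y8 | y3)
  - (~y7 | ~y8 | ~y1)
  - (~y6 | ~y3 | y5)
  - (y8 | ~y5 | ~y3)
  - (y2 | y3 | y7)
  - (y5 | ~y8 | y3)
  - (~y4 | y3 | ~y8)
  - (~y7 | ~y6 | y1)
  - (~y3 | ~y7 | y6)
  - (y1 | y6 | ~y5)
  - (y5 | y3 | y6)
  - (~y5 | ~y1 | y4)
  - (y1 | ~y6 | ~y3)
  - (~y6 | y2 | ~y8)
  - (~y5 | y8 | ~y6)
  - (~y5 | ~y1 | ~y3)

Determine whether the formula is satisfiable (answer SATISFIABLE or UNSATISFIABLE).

y3 = True:
  y5 = True:
    propagation gives y8=False; an empty clause results — contradiction.
  y5 = False:
    propagation gives y4=False, y7=False, y6=False; an empty clause results — contradiction.
y3 = False:
  y8 = True:
    propagation gives y5=True, y4=False, y1=False, y7=True; an empty clause results — contradiction.
  y8 = False:
    propagation gives y1=False, y2=False, y4=True, y6=False; an empty clause results — contradiction.
Every branch closes, so no satisfying assignment exists.

UNSATISFIABLE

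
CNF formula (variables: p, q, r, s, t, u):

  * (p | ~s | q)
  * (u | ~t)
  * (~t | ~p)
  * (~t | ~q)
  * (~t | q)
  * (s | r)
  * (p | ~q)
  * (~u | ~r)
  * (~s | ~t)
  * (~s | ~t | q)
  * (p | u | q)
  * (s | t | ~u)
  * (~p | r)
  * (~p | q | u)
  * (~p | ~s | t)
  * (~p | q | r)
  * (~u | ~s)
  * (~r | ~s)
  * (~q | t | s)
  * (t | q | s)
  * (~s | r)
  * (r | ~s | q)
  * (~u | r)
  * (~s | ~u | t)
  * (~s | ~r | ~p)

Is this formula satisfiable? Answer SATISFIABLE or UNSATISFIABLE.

UNSATISFIABLE

s = True:
  propagation gives t=False, p=False, q=True; an empty clause results — contradiction.
s = False:
  propagation gives r=True, u=False, t=False, q=False; an empty clause results — contradiction.
Every branch closes, so no satisfying assignment exists.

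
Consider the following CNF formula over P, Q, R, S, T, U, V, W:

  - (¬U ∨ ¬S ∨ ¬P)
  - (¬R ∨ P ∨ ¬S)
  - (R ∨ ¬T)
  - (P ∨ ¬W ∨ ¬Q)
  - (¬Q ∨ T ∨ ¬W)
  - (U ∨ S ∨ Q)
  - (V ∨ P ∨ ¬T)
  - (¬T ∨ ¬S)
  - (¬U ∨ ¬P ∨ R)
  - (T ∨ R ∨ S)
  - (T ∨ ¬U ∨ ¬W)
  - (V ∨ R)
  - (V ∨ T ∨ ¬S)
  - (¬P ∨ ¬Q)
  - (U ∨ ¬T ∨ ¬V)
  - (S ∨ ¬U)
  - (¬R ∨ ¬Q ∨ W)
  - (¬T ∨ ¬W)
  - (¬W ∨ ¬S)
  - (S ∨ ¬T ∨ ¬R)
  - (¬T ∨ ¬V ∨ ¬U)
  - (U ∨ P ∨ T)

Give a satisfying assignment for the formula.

P=True  Q=False  R=True  S=True  T=False  U=False  V=True  W=False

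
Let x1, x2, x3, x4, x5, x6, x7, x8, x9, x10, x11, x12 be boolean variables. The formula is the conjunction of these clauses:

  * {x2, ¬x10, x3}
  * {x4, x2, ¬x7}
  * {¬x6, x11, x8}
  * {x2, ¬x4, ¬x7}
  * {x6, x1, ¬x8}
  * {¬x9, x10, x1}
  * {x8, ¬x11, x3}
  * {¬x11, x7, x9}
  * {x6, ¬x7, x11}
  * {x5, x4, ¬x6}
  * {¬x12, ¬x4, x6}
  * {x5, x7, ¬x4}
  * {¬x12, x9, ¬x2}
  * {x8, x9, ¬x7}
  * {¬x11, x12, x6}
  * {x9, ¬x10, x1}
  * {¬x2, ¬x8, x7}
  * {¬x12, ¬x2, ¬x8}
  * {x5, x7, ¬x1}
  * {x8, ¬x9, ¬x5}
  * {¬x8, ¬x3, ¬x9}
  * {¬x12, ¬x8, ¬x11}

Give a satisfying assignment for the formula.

x1=True, x2=False, x3=False, x4=False, x5=True, x6=True, x7=False, x8=True, x9=True, x10=False, x11=False, x12=True

Check each clause:
  1. {x3, x2, ¬x10} — ¬x10 is true.
  2. {¬x7, x4, x2} — ¬x7 is true.
  3. {x11, ¬x6, x8} — x8 is true.
  4. {¬x4, ¬x7, x2} — ¬x7 is true.
  5. {¬x8, x1, x6} — x1 is true.
  6. {x1, x10, ¬x9} — x1 is true.
  7. {x8, ¬x11, x3} — x8 is true.
  8. {¬x11, x7, x9} — x9 is true.
  9. {¬x7, x6, x11} — ¬x7 is true.
  10. {¬x6, x4, x5} — x5 is true.
  11. {¬x12, ¬x4, x6} — ¬x4 is true.
  12. {x5, ¬x4, x7} — ¬x4 is true.
  13. {¬x12, x9, ¬x2} — x9 is true.
  14. {x9, ¬x7, x8} — x8 is true.
  15. {x6, x12, ¬x11} — x12 is true.
  16. {x1, ¬x10, x9} — x1 is true.
  17. {¬x8, x7, ¬x2} — ¬x2 is true.
  18. {¬x12, ¬x8, ¬x2} — ¬x2 is true.
  19. {x7, ¬x1, x5} — x5 is true.
  20. {¬x9, ¬x5, x8} — x8 is true.
  21. {¬x3, ¬x9, ¬x8} — ¬x3 is true.
  22. {¬x11, ¬x8, ¬x12} — ¬x11 is true.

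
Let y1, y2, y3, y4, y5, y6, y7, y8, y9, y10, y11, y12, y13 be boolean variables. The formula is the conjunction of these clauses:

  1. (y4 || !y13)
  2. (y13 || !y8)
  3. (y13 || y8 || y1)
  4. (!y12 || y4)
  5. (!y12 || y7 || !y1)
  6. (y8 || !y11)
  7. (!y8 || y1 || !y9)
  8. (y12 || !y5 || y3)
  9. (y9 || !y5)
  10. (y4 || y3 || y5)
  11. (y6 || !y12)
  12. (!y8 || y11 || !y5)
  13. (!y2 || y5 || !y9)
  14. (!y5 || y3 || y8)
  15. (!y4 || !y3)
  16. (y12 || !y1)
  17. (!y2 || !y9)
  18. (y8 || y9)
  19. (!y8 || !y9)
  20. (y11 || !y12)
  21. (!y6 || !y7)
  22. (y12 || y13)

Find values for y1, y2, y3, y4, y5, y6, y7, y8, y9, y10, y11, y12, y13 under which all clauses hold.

y1 = F, y2 = T, y3 = F, y4 = T, y5 = F, y6 = F, y7 = T, y8 = T, y9 = F, y10 = T, y11 = F, y12 = F, y13 = T

Try y1 = False.
Try y2 = True.
  then y9 is forced to False.
  then y5 is forced to False.
  then y8 is forced to True.
  then y13 is forced to True.
  then y4 is forced to True.
  then y3 is forced to False.
Try y6 = False.
  then y12 is forced to False.
y7, y10, y11 are now unconstrained; take y7 = True, y10 = True, y11 = False.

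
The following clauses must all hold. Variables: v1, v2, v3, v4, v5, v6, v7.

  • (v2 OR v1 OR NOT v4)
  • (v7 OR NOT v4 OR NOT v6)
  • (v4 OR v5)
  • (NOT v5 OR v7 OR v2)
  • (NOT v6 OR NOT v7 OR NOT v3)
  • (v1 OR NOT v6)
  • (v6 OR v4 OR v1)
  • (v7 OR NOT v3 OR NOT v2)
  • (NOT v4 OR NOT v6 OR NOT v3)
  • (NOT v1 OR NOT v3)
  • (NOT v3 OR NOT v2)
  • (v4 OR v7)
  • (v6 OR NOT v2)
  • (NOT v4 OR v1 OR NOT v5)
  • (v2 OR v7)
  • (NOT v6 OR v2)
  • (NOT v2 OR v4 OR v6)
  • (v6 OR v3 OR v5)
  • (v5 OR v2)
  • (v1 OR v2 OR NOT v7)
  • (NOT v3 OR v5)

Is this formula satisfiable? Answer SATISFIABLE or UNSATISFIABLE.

SATISFIABLE

Set v1 = True and propagate.
  then v3 is forced to False.
The remaining clauses are satisfied by v2 = True, v4 = True, v5 = True, v6 = True, v7 = True.
Every clause has at least one true literal under this assignment.
So v1=T, v2=T, v3=F, v4=T, v5=T, v6=T, v7=T is a satisfying assignment.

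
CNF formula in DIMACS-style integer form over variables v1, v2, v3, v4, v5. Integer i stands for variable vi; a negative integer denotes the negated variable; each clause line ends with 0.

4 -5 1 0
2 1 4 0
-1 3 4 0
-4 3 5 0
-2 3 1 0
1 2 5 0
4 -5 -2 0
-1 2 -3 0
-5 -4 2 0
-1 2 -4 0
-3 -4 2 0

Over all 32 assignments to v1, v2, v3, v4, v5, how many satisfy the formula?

7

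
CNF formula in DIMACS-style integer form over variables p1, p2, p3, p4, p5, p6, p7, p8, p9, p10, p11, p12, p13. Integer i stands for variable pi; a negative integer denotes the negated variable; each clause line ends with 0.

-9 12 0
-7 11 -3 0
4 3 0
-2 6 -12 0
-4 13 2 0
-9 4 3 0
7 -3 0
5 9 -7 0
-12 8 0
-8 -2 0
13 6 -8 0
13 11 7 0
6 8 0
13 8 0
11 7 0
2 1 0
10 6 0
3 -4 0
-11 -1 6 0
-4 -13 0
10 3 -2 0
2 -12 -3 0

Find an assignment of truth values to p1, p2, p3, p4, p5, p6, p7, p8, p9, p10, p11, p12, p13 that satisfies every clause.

p1=1  p2=0  p3=1  p4=0  p5=1  p6=1  p7=1  p8=1  p9=0  p10=1  p11=1  p12=0  p13=0

Check each clause:
  1. (p12 | ~p9) — ~p9 is true.
  2. (~p3 | p11 | ~p7) — p11 is true.
  3. (p4 | p3) — p3 is true.
  4. (~p2 | p6 | ~p12) — ~p12 is true.
  5. (p2 | p13 | ~p4) — ~p4 is true.
  6. (p3 | ~p9 | p4) — p3 is true.
  7. (p7 | ~p3) — p7 is true.
  8. (p5 | ~p7 | p9) — p5 is true.
  9. (p8 | ~p12) — p8 is true.
  10. (~p2 | ~p8) — ~p2 is true.
  11. (~p8 | p6 | p13) — p6 is true.
  12. (p7 | p13 | p11) — p11 is true.
  13. (p8 | p6) — p8 is true.
  14. (p8 | p13) — p8 is true.
  15. (p11 | p7) — p11 is true.
  16. (p1 | p2) — p1 is true.
  17. (p6 | p10) — p10 is true.
  18. (~p4 | p3) — p3 is true.
  19. (~p1 | p6 | ~p11) — p6 is true.
  20. (~p13 | ~p4) — ~p13 is true.
  21. (~p2 | p10 | p3) — p10 is true.
  22. (p2 | ~p12 | ~p3) — ~p12 is true.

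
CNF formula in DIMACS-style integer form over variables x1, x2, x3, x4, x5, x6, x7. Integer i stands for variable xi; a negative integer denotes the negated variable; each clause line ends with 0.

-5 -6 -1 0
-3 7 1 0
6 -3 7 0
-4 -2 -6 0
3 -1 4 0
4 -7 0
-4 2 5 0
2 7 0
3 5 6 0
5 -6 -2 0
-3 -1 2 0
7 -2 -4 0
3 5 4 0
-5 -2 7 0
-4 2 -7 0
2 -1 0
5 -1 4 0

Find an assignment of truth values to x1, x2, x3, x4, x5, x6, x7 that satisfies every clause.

x1=1, x2=1, x3=0, x4=1, x5=1, x6=0, x7=1

Set x1 = True and propagate.
  then x2 is forced to True.
Try x3 = False.
  then x4 is forced to True.
  then x6 is forced to False.
  then x5 is forced to True.
  then x7 is forced to True.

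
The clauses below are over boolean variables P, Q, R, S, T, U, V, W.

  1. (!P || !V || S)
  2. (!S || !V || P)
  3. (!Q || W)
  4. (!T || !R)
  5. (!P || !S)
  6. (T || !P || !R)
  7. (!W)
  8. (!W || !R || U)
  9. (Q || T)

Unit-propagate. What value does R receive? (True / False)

False

(!W) stands alone — W = False.
(!Q || W): since W = False, the clause reduces to (!Q). Q = False.
(T || Q): since Q = False, the clause reduces to (T). T = True.
(!T || !R) with T = True leaves only !R, so R = False.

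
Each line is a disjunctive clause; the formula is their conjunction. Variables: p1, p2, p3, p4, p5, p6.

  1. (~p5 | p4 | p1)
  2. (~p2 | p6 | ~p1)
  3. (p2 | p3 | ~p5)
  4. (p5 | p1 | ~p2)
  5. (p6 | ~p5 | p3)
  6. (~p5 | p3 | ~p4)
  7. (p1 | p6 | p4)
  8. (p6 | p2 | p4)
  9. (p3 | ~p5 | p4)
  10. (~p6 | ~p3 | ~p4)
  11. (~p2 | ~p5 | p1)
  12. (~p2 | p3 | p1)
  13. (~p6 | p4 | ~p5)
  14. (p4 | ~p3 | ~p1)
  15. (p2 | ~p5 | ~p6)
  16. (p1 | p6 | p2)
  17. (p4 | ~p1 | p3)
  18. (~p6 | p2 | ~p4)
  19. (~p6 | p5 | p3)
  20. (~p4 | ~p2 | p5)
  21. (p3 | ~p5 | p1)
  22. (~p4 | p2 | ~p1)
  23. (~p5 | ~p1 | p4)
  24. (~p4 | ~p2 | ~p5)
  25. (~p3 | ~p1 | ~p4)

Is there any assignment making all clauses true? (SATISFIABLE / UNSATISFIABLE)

SATISFIABLE

Set p1 = False and propagate.
Branch on p2: take p2 = False.
  then p6 is forced to True.
  then p5 is forced to False.
  then p4 is forced to False.
  then p3 is forced to True.
So p1=F  p2=F  p3=T  p4=F  p5=F  p6=T is a satisfying assignment.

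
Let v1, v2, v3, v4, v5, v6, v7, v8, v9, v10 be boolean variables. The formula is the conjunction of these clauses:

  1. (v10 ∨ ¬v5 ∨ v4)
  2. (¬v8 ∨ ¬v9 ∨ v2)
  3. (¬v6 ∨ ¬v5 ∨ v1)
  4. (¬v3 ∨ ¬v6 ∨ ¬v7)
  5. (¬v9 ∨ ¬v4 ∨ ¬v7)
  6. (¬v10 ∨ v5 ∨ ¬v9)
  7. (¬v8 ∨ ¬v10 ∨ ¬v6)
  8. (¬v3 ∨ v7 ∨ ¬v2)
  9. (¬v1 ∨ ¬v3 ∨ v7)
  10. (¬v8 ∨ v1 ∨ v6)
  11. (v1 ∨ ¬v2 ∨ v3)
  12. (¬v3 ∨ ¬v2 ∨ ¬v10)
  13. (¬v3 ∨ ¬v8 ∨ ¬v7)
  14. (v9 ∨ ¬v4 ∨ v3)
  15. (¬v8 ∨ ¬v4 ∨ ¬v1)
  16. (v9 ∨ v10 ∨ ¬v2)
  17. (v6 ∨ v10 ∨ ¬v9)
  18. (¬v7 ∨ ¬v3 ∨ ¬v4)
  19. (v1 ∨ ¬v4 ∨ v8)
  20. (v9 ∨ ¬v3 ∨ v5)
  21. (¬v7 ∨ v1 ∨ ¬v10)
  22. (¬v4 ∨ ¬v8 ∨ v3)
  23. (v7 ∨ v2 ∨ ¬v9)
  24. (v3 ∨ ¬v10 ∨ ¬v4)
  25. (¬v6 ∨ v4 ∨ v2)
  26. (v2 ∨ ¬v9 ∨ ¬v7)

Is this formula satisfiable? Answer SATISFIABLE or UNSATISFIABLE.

SATISFIABLE

Set v1 = True and propagate.
The remaining clauses are satisfied by v2 = False, v3 = False, v4 = False, v5 = True, v6 = False, v7 = False, v8 = False, v9 = False, v10 = True.
So v1 = T, v2 = F, v3 = F, v4 = F, v5 = T, v6 = F, v7 = F, v8 = F, v9 = F, v10 = T is a satisfying assignment.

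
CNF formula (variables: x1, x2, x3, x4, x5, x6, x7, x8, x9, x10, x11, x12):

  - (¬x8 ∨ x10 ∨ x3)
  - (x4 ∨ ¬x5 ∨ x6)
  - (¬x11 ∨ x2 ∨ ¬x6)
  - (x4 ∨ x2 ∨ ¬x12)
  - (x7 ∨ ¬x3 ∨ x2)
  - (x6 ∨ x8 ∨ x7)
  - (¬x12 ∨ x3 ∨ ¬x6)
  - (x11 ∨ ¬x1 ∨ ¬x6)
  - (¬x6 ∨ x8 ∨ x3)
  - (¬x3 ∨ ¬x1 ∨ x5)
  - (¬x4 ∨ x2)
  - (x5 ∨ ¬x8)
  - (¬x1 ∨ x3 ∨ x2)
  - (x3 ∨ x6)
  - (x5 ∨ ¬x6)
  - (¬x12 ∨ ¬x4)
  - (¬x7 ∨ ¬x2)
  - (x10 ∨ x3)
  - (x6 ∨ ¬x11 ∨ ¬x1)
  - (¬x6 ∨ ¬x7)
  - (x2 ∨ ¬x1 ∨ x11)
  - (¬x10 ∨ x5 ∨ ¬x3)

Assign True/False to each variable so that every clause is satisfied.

x1=False  x2=True  x3=False  x4=True  x5=True  x6=True  x7=False  x8=True  x9=True  x10=True  x11=True  x12=False

x1 occurs only negated in the remaining clauses — set x1 = False.
Pure literal: x12 appears only negated; assign x12 = False.
Try x2 = True.
  then x7 is forced to False.
Try x3 = False.
  then x6 is forced to True.
  then x8 is forced to True.
  then x10 is forced to True.
  then x5 is forced to True.
x4, x9, x11 are now unconstrained; take x4 = True, x9 = True, x11 = True.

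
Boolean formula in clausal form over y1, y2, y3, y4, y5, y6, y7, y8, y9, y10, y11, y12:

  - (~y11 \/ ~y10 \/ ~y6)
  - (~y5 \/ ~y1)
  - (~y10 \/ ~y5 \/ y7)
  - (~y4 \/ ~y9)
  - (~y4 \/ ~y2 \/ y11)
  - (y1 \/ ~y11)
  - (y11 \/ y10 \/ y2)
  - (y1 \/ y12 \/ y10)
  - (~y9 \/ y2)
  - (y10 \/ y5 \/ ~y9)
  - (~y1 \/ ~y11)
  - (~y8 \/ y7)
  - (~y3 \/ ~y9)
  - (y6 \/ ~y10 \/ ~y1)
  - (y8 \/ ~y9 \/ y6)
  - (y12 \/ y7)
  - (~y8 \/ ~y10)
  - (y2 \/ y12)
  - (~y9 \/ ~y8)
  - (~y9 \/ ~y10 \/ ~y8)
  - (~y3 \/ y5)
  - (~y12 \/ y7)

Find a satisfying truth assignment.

Pure literal: y3 appears only negated; assign y3 = False.
y4 occurs only negated in the remaining clauses — set y4 = False.
Set y1 = False and propagate.
  then y11 is forced to False.
Set y2 = True and propagate.
For the remaining variables, y5 = True, y6 = True, y7 = True, y8 = True, y9 = False, y10 = False, y12 = True works.
Check each clause:
  1. (~y6 \/ ~y10 \/ ~y11) — ~y11 is true.
  2. (~y5 \/ ~y1) — ~y1 is true.
  3. (~y10 \/ ~y5 \/ y7) — ~y10 is true.
  4. (~y9 \/ ~y4) — ~y4 is true.
  5. (~y4 \/ ~y2 \/ y11) — ~y4 is true.
  6. (y1 \/ ~y11) — ~y11 is true.
  7. (y2 \/ y11 \/ y10) — y2 is true.
  8. (y12 \/ y10 \/ y1) — y12 is true.
  9. (~y9 \/ y2) — y2 is true.
  10. (y10 \/ ~y9 \/ y5) — y5 is true.
  11. (~y1 \/ ~y11) — ~y11 is true.
  12. (~y8 \/ y7) — y7 is true.
  13. (~y3 \/ ~y9) — ~y3 is true.
  14. (~y10 \/ y6 \/ ~y1) — ~y1 is true.
  15. (~y9 \/ y8 \/ y6) — y8 is true.
  16. (y7 \/ y12) — y12 is true.
  17. (~y10 \/ ~y8) — ~y10 is true.
  18. (y2 \/ y12) — y2 is true.
  19. (~y8 \/ ~y9) — ~y9 is true.
  20. (~y10 \/ ~y9 \/ ~y8) — ~y10 is true.
  21. (~y3 \/ y5) — ~y3 is true.
  22. (y7 \/ ~y12) — y7 is true.

y1 = F, y2 = T, y3 = F, y4 = F, y5 = T, y6 = T, y7 = T, y8 = T, y9 = F, y10 = F, y11 = F, y12 = T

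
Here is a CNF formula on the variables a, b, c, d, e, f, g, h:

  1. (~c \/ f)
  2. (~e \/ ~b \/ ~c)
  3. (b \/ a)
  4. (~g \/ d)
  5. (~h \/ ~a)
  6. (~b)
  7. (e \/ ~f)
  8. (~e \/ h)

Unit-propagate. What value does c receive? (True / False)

False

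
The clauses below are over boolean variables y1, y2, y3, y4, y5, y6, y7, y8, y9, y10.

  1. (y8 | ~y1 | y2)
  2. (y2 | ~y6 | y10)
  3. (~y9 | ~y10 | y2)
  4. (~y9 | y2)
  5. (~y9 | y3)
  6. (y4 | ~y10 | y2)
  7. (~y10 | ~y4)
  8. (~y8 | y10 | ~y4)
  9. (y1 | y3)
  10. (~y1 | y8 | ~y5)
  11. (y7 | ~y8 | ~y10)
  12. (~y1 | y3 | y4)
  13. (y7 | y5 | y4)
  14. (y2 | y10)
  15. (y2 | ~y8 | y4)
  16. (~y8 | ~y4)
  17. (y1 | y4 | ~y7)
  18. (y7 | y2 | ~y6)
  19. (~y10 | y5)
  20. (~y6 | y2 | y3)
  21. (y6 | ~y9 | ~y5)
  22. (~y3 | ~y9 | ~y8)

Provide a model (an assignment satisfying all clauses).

y1 = True, y2 = True, y3 = True, y4 = True, y5 = False, y6 = True, y7 = True, y8 = False, y9 = True, y10 = False

Pure literal: y2 appears only positively; assign y2 = True.
Set y1 = True and propagate.
Try y3 = True.
The remaining clauses are satisfied by y4 = True, y5 = False, y6 = True, y7 = True, y8 = False, y9 = True, y10 = False.
Every clause has at least one true literal under this assignment.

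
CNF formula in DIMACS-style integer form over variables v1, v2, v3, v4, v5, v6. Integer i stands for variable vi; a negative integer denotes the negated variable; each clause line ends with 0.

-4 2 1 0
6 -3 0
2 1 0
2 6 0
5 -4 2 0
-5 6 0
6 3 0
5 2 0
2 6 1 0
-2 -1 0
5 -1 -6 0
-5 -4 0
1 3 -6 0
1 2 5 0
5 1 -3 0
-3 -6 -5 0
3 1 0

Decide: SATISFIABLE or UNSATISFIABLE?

Pure literal: v4 appears only negated; assign v4 = False.
Branch on v1: take v1 = True.
  then v2 is forced to False.
  then v6 is forced to True.
  then v5 is forced to True.
  then v3 is forced to False.
So v1 = True, v2 = False, v3 = False, v4 = False, v5 = True, v6 = True is a satisfying assignment.

SATISFIABLE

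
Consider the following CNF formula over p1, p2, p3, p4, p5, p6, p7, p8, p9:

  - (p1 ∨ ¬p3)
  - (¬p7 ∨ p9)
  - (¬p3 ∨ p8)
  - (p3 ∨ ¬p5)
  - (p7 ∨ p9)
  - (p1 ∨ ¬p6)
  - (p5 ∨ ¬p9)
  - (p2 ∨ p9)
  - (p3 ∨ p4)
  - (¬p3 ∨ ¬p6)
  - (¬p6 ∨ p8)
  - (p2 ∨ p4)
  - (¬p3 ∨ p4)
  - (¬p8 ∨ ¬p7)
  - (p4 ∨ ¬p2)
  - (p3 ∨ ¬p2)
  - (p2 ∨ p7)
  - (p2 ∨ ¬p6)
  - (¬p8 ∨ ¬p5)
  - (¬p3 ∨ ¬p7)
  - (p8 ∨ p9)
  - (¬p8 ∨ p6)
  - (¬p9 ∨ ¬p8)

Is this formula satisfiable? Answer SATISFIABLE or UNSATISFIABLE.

UNSATISFIABLE

p3 = True:
  propagation gives p1=True, p8=True, p6=False; an empty clause results — contradiction.
p3 = False:
  propagation gives p5=False, p9=False, p7=False; an empty clause results — contradiction.
Every branch closes, so no satisfying assignment exists.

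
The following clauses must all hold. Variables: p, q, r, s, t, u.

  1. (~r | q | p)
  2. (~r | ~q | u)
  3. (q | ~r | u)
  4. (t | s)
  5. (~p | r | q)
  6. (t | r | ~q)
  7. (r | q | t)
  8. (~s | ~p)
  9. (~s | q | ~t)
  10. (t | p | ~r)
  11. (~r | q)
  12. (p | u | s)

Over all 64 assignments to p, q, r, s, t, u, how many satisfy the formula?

9

Split on q, then r.
  q=T, r=T: remaining (p,s,t,u) ∈ {(F,F,T,T); (F,T,T,T); (T,F,T,T)} — 3.
  q=T, r=F: 5 of the 16 assignments to (p,s,t,u) work.
  q=F, r=T: a clause becomes empty — 0.
  q=F, r=F: remaining (p,s,t,u) ∈ {(F,F,T,T)} — 1.
Total: 3 + 5 + 0 + 1 = 9.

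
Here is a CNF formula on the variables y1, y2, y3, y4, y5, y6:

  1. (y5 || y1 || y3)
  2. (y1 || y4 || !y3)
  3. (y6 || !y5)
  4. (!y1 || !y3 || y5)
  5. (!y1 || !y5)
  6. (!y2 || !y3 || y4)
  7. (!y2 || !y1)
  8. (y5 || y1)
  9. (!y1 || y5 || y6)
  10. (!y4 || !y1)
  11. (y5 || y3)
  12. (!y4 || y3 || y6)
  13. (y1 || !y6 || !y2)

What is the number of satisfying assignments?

3

The models are:
  y1=F y2=F y3=F y4=F y5=T y6=T
  y1=F y2=F y3=F y4=T y5=T y6=T
  y1=F y2=F y3=T y4=T y5=T y6=T
That's 3 in total.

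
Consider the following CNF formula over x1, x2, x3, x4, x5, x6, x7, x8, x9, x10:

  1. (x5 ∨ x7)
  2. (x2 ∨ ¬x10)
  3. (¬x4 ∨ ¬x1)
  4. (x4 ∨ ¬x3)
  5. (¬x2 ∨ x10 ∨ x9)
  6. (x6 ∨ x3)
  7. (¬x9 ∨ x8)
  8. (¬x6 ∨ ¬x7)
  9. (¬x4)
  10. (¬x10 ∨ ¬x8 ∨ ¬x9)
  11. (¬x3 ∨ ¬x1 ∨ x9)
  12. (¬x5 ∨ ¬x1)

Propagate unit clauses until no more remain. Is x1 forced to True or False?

(¬x4) is a unit clause: x4 = False.
(x4 ∨ ¬x3): since x4 = False, the clause reduces to (¬x3). x3 = False.
(x3 ∨ x6) with x3 = False leaves only x6, so x6 = True.
(¬x7 ∨ ¬x6) with x6 = True leaves only ¬x7, so x7 = False.
(x5 ∨ x7) with x7 = False leaves only x5, so x5 = True.
(¬x1 ∨ ¬x5) with x5 = True leaves only ¬x1, so x1 = False.

False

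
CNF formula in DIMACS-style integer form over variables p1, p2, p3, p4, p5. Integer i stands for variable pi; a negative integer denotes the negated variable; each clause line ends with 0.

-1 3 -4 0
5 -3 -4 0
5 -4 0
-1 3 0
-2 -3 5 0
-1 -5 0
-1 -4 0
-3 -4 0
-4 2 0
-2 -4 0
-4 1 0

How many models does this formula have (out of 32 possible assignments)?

8

Split on p4, then p1.
  p4=1, p1=1: a clause becomes empty — 0.
  p4=1, p1=0: a clause becomes empty — 0.
  p4=0, p1=1: remaining (p2,p3,p5) ∈ {(0,1,0)} — 1.
  p4=0, p1=0: 7 of the 8 assignments to (p2,p3,p5) work.
Total: 0 + 0 + 1 + 7 = 8.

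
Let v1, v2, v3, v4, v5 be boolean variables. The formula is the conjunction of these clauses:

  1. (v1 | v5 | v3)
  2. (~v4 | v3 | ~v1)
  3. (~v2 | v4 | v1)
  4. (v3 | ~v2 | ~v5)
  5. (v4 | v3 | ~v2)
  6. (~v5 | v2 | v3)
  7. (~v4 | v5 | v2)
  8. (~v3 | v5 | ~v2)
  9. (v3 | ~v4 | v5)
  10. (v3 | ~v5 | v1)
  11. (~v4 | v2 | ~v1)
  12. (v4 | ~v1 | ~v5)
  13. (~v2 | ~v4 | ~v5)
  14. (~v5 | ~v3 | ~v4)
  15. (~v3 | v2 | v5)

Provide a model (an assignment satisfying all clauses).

v1=F, v2=F, v3=T, v4=F, v5=T

Branch on v1: take v1 = False.
Branch on v2: take v2 = False.
For the remaining variables, v3 = True, v4 = False, v5 = True works.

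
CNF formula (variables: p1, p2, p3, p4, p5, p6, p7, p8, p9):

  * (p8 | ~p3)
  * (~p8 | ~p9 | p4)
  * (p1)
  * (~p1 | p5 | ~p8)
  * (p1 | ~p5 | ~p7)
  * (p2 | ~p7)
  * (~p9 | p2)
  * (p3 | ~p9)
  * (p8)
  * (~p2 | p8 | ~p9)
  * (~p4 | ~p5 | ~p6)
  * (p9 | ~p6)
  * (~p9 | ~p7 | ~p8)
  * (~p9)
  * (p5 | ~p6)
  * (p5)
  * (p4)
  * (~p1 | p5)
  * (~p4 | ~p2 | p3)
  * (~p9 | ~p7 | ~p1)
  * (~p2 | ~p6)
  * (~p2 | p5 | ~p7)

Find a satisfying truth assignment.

Unit propagation: (p1) forces p1 = True.
The clause (p8) is unit: p8 must be True.
Unit propagation: (p5) forces p5 = True.
(~p9) is a unit clause, so p9 = False.
(~p6) is a unit clause, so p6 = False.
Unit propagation: (p4) forces p4 = True.
p3 occurs only positively in the remaining clauses — set p3 = True.
Branch on p2: take p2 = True.
p7 is now unconstrained; take p7 = True.

p1=T, p2=T, p3=T, p4=T, p5=T, p6=F, p7=T, p8=T, p9=F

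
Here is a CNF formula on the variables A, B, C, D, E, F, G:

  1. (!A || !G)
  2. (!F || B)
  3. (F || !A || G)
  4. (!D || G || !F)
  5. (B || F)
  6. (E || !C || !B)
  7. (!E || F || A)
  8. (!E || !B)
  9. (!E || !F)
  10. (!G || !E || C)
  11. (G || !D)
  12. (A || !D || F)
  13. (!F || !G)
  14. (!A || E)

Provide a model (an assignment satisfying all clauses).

A = 0  B = 1  C = 0  D = 0  E = 0  F = 0  G = 0

Check each clause:
  1. (!G || !A) — !G is true.
  2. (B || !F) — !F is true.
  3. (!A || G || F) — !A is true.
  4. (G || !F || !D) — !F is true.
  5. (F || B) — B is true.
  6. (E || !C || !B) — !C is true.
  7. (A || !E || F) — !E is true.
  8. (!B || !E) — !E is true.
  9. (!F || !E) — !F is true.
  10. (C || !E || !G) — !G is true.
  11. (!D || G) — !D is true.
  12. (A || F || !D) — !D is true.
  13. (!F || !G) — !G is true.
  14. (E || !A) — !A is true.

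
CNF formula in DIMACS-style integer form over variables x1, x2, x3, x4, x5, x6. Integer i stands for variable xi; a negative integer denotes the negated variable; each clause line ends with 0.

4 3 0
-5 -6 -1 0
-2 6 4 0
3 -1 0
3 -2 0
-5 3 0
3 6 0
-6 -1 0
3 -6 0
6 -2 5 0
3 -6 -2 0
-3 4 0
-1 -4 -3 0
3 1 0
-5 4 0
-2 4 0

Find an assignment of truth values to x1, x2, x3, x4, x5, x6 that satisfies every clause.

x1=F, x2=F, x3=T, x4=T, x5=F, x6=T

x2 occurs only negated in the remaining clauses — set x2 = False.
Branch on x1: take x1 = False.
  then x3 is forced to True.
  then x4 is forced to True.
x5, x6 are now unconstrained; take x5 = False, x6 = True.
Every clause has at least one true literal under this assignment.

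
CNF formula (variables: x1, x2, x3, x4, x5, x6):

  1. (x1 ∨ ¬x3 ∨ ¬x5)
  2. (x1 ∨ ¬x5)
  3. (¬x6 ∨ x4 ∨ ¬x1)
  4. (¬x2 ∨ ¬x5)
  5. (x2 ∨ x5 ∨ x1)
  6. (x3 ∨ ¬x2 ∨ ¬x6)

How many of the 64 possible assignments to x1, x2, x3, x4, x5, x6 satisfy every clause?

Split on x1, then x5.
  x1=T, x5=T: x3 free; 3 ways for (x2,x4,x6) × 2^1 = 6.
  x1=T, x5=F: 11 of the 16 assignments to (x2,x3,x4,x6) work.
  x1=F, x5=T: a clause becomes empty — 0.
  x1=F, x5=F: x4 free; 3 ways for (x2,x3,x6) × 2^1 = 6.
Total: 6 + 11 + 0 + 6 = 23.

23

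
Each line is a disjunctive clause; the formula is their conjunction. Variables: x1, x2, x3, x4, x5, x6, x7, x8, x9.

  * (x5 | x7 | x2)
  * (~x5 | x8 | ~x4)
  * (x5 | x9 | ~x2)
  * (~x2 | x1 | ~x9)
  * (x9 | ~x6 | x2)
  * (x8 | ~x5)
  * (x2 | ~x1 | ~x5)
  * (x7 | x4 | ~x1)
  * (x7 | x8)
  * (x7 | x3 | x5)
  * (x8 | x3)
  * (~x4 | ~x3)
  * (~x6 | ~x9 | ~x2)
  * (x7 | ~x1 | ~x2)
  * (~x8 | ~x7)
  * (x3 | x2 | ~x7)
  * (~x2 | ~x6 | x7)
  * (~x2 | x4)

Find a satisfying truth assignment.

x1 = True, x2 = False, x3 = True, x4 = False, x5 = False, x6 = False, x7 = True, x8 = False, x9 = True

x6 occurs only negated in the remaining clauses — set x6 = False.
Set x1 = True and propagate.
Set x2 = False and propagate.
  then x5 is forced to False.
  then x7 is forced to True.
  then x8 is forced to False.
  then x3 is forced to True.
  then x4 is forced to False.
x9 is now unconstrained; take x9 = True.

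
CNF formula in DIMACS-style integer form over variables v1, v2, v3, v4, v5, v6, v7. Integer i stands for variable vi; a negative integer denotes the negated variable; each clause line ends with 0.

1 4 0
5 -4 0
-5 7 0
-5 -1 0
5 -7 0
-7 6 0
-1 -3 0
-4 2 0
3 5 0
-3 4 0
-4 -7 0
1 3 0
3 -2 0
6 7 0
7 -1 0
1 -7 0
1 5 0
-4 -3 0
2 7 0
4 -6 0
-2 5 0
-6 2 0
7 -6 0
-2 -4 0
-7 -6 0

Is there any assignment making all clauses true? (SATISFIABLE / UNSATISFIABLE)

v7 = True:
  propagation gives v5=True, v1=False; an empty clause results — contradiction.
v7 = False:
  propagation gives v5=False, v4=False, v1=True; an empty clause results — contradiction.
Every branch closes, so no satisfying assignment exists.

UNSATISFIABLE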